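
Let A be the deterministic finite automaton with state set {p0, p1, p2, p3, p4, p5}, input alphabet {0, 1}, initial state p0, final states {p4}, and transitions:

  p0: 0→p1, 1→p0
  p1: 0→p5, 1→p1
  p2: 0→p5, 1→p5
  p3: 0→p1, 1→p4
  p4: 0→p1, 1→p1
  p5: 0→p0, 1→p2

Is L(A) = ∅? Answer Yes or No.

Yes

The states reachable from the start state are {p0, p1, p2, p5}.
None of the accepting states {p4} is reachable, so no string is accepted and L(A) = ∅.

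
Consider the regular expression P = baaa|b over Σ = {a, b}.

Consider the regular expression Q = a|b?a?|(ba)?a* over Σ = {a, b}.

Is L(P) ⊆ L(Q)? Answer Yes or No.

Yes

Converting the expression P to a DFA (subset construction, then merging equivalent states) gives the minimal DFA with states {p0, p1, p2, p3, p4, p5}, start state p0, accepting states {p2, p5} and transitions p0: a→p1, b→p2; p1: a→p1, b→p1; p2: a→p3, b→p1; p3: a→p4, b→p1; p4: a→p5, b→p1; p5: a→p1, b→p1.
Converting the expression Q to a DFA (subset construction, then merging equivalent states) gives the minimal DFA with states {q0, q1, q2}, start state q0, accepting states {q0, q1} and transitions q0: a→q1, b→q1; q1: a→q1, b→q2; q2: a→q2, b→q2.
Exploring the product automaton P × Q from the start pair (p0, q0), following both machines on each input symbol, reaches 7 state pairs: (p0, q0), (p1, q1), (p2, q1), (p1, q2), (p3, q1), (p4, q1), (p5, q1).
P accepts in {p2, p5} and Q accepts in {q0, q1}. The reachable pairs whose P-component is accepting are (p2, q1), (p5, q1); in each of them the Q-component is accepting too, so the product for L(P) \ L(Q) (P-component accepting, Q-component rejecting) has no reachable accepting pair and the difference is empty.
Hence every string in L(P) is also in L(Q).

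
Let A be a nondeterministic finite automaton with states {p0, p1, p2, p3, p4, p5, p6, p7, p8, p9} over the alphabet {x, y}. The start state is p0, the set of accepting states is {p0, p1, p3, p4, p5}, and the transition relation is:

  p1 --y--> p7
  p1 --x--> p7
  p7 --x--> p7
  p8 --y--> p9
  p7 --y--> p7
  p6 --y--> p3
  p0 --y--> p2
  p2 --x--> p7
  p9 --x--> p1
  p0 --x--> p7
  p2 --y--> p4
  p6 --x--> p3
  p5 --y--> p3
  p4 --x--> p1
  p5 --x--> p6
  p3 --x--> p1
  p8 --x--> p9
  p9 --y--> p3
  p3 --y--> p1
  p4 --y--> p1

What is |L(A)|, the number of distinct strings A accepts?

4

The useful subgraph on states {p0, p1, p2, p4} is acyclic, so L(A) is finite; the longest accepting path visits 4 useful states, giving maximum string length 3.
Counting accepting paths from p0 by length: 1 of length 0, 1 of length 2, 2 of length 3. Total 4.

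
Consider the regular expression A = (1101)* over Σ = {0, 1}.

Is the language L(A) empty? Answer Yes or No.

No

The empty string ε matches the expression, so it belongs to L(A).
Since L(A) contains at least one string, it is not empty.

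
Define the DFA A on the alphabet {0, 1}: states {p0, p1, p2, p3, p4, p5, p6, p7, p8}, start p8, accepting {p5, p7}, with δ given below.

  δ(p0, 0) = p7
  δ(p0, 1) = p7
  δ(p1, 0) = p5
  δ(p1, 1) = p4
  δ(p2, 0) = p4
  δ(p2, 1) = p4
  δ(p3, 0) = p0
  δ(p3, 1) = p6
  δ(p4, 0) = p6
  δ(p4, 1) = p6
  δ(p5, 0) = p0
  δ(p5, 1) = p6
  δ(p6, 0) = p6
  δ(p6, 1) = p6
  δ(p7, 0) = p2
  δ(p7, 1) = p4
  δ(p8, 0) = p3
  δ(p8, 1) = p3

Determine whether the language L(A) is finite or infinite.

finite

The useful states (reachable from p8 and able to reach an accepting state) are {p0, p3, p7, p8}.
Restricted to these states the transition graph has no cycle, so every accepting path has bounded length and L is finite.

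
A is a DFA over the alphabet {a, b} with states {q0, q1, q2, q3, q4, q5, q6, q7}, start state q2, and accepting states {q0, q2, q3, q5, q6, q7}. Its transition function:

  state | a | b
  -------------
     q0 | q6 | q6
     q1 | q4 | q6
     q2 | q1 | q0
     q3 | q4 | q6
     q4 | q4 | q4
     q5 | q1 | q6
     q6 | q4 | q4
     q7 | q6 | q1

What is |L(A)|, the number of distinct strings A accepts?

The useful subgraph on states {q0, q1, q2, q6} is acyclic, so L(A) is finite; the longest accepting path visits 3 useful states, giving maximum string length 2.
Counting accepting paths from q2 by length: 1 of length 0, 1 of length 1, 3 of length 2. Total 5.

5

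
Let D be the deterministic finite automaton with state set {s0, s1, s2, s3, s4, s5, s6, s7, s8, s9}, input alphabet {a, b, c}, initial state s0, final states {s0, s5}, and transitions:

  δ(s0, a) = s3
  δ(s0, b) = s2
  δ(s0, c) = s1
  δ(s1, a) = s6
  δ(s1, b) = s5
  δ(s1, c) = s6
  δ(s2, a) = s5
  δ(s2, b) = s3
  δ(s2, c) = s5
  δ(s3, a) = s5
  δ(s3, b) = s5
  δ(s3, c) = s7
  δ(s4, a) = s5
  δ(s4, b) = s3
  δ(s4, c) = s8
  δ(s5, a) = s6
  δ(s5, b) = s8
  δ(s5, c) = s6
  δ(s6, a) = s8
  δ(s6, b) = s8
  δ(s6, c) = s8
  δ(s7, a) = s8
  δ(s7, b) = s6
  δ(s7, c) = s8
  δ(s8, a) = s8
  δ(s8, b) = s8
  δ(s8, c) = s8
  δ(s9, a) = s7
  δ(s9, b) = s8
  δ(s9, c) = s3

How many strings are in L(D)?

The useful subgraph on states {s0, s1, s2, s3, s5} is acyclic, so L(D) is finite; the longest accepting path visits 4 useful states, giving maximum string length 3.
Counting accepting paths from s0 by length: 1 of length 0, 5 of length 2, 2 of length 3. Total 8.

8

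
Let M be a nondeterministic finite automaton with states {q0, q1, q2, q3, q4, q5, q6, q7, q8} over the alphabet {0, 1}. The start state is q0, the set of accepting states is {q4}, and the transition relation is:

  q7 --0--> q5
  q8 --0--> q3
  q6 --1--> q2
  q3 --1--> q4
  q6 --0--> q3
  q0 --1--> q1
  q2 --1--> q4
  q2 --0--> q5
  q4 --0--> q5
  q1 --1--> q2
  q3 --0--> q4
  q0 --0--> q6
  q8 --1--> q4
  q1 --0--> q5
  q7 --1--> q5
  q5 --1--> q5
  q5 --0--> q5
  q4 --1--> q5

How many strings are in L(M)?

4

The useful subgraph on states {q0, q1, q2, q3, q4, q6} is acyclic, so L(M) is finite; the longest accepting path visits 4 useful states, giving maximum string length 3.
Counting accepting paths from q0 by length: 4 of length 3. Total 4.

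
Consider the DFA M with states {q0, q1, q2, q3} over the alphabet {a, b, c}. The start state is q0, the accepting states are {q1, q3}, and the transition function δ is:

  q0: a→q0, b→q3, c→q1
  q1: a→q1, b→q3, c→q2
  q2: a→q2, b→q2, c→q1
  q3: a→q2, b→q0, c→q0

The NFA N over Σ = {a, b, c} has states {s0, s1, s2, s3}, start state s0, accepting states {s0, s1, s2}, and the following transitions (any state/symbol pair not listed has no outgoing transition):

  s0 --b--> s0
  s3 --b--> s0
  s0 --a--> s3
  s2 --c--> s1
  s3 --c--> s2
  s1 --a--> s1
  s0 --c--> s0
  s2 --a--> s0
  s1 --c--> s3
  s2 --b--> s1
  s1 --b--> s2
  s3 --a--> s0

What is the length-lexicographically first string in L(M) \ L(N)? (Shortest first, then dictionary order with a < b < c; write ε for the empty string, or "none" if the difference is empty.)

ca

The string ca is accepted by M but not by N.
No shorter string lies in the difference, and ca is the lexicographically first length-2 string in L(M) \ L(N).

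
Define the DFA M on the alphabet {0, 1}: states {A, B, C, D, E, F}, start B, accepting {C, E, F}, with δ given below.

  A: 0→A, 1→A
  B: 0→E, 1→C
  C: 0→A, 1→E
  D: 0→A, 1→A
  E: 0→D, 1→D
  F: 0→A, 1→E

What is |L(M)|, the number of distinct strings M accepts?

The useful subgraph on states {B, C, E} is acyclic, so L(M) is finite; the longest accepting path visits 3 useful states, giving maximum string length 2.
Counting accepting paths from B by length: 2 of length 1, 1 of length 2. Total 3.

3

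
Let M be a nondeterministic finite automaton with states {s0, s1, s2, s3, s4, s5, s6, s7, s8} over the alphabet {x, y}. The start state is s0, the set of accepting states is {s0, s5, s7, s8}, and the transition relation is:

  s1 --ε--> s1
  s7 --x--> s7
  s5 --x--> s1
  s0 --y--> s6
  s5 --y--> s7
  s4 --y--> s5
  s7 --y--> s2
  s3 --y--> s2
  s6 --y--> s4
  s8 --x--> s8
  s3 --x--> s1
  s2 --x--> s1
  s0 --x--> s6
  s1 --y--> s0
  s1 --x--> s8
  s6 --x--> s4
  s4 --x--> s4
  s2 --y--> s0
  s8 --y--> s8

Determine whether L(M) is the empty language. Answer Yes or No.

The empty string ε is accepted: the run s0 ends in the accepting state s0.
Since at least one string is accepted, L(M) is not empty.

No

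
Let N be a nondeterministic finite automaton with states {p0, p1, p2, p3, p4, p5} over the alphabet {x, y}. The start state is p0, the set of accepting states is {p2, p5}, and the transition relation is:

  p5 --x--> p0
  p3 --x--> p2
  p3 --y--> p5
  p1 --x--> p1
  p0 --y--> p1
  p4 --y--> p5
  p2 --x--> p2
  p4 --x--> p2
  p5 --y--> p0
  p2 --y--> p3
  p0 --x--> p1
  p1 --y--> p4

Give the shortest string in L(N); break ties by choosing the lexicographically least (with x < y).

xyx

A breadth-first search from p0 reaches an accepting state first via the path p0 → p1 → p4 → p2 on input xyx.
No string of length < 3 is accepted (BFS exhausts all shorter strings without reaching an accepting state), and xyx is the lexicographically least accepting string of length 3.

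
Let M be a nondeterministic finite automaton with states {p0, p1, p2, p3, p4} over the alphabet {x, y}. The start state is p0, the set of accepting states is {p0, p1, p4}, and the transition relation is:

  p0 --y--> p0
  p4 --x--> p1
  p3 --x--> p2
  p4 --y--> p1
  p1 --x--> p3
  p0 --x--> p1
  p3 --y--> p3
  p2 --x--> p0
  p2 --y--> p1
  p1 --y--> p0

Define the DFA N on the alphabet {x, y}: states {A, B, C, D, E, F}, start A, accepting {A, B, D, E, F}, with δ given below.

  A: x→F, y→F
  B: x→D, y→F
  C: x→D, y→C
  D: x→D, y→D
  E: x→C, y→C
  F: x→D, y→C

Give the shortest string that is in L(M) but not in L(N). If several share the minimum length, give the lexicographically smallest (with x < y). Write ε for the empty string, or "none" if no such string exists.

The string xy is accepted by M but not by N.
No shorter string lies in the difference, and xy is the lexicographically first length-2 string in L(M) \ L(N).

xy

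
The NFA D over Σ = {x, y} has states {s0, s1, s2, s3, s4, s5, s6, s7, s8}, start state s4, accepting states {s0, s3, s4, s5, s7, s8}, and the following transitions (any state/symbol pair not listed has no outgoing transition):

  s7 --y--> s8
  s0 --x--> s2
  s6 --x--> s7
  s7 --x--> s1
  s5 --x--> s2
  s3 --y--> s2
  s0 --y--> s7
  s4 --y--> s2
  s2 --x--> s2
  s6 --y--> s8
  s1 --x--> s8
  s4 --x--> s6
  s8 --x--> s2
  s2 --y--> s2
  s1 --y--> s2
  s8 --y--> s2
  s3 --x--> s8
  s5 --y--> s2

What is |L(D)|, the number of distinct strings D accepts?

5

The useful subgraph on states {s1, s4, s6, s7, s8} is acyclic, so L(D) is finite; the longest accepting path visits 5 useful states, giving maximum string length 4.
Counting accepting paths from s4 by length: 1 of length 0, 2 of length 2, 1 of length 3, 1 of length 4. Total 5.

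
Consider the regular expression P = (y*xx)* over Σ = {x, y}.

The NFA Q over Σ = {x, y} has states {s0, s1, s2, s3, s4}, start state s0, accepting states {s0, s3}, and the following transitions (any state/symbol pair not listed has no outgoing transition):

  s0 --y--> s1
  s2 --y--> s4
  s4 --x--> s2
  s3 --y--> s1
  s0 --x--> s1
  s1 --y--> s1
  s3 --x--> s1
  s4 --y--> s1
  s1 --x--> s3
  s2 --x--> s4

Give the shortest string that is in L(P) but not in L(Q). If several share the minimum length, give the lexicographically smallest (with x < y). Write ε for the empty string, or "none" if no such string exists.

yxx

The string yxx is accepted by P but not by Q.
No shorter string lies in the difference, and yxx is the lexicographically first length-3 string in L(P) \ L(Q).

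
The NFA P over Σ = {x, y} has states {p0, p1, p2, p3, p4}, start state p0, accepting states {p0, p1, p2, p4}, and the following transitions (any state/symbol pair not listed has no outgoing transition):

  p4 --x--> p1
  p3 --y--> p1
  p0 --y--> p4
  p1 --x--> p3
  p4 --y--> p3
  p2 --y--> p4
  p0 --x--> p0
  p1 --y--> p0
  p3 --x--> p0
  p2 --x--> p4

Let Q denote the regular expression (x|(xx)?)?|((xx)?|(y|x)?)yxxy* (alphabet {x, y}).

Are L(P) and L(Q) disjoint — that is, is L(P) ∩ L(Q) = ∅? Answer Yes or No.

No

The empty string ε is accepted by both P and Q.
Hence L(P) ∩ L(Q) ≠ ∅.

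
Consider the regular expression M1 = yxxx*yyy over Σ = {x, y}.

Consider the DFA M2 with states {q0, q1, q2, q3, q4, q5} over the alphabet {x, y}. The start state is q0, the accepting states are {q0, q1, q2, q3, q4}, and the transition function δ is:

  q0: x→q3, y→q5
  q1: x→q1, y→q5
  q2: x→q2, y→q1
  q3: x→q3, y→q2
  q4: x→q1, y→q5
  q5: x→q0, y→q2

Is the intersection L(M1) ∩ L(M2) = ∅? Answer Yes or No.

Yes

Converting the expression M1 to a DFA (subset construction, then merging equivalent states) gives the minimal DFA with states {r0, r1, r2, r3, r4, r5, r6, r7}, start state r0, accepting states {r7} and transitions r0: x→r1, y→r2; r1: x→r1, y→r1; r2: x→r3, y→r1; r3: x→r4, y→r1; r4: x→r4, y→r5; r5: x→r1, y→r6; r6: x→r1, y→r7; r7: x→r1, y→r1.
Exploring the product automaton M1 × M2 from the start pair (r0, q0), following both machines on each input symbol, reaches 12 state pairs: (r0, q0), (r1, q3), (r2, q5), (r1, q2), (r3, q0), (r1, q1), (r4, q3), (r1, q5), (r5, q2), (r1, q0), (r6, q1), (r7, q5).
M1 accepts in {r7} and M2 accepts in {q0, q1, q2, q3, q4}; no reachable pair has both components accepting, so no string drives both machines to acceptance simultaneously and L(M1) ∩ L(M2) = ∅.
So no string is accepted by both, and the intersection is empty.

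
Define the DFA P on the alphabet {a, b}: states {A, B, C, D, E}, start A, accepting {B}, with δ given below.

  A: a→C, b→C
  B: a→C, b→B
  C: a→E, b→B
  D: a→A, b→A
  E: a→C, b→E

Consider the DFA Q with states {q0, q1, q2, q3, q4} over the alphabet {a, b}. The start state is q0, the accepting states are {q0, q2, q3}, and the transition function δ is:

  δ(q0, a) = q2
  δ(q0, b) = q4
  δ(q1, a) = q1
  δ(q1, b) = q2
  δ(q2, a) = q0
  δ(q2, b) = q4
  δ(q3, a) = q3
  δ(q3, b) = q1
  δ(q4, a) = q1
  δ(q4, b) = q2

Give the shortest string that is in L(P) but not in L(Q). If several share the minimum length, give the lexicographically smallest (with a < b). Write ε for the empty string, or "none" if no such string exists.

The string ab is accepted by P but not by Q.
No shorter string lies in the difference, and ab is the lexicographically first length-2 string in L(P) \ L(Q).

ab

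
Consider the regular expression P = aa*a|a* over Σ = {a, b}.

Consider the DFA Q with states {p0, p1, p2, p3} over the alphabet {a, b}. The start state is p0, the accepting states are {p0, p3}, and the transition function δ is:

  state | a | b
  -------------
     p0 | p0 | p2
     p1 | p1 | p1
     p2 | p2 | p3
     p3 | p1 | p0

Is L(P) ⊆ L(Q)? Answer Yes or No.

Yes

Converting the expression P to a DFA (subset construction, then merging equivalent states) gives the minimal DFA with states {r0, r1}, start state r0, accepting states {r0} and transitions r0: a→r0, b→r1; r1: a→r1, b→r1.
Exploring the product automaton P × Q from the start pair (r0, p0), following both machines on each input symbol, reaches 5 state pairs: (r0, p0), (r1, p2), (r1, p3), (r1, p1), (r1, p0).
P accepts in {r0} and Q accepts in {p0, p3}. The reachable pairs whose P-component is accepting are (r0, p0); in each of them the Q-component is accepting too, so the product for L(P) \ L(Q) (P-component accepting, Q-component rejecting) has no reachable accepting pair and the difference is empty.
Hence every string in L(P) is also in L(Q).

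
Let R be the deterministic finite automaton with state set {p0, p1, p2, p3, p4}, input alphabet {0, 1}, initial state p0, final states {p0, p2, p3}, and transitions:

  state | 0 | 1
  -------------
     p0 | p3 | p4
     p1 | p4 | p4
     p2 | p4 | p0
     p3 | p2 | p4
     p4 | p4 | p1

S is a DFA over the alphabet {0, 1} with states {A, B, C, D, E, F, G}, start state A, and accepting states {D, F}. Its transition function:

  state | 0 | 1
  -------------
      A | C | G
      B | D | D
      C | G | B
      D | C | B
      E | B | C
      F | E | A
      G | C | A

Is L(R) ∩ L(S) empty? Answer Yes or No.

Yes

Exploring the product automaton R × S from the start pair (p0, A), following both machines on each input symbol, reaches 10 state pairs: (p0, A), (p3, C), (p4, G), (p2, G), (p4, B), (p4, C), (p1, A), (p4, D), (p1, D), (p1, B).
R accepts in {p0, p2, p3} and S accepts in {D, F}; no reachable pair has both components accepting, so no string drives both machines to acceptance simultaneously and L(R) ∩ L(S) = ∅.
So no string is accepted by both, and the intersection is empty.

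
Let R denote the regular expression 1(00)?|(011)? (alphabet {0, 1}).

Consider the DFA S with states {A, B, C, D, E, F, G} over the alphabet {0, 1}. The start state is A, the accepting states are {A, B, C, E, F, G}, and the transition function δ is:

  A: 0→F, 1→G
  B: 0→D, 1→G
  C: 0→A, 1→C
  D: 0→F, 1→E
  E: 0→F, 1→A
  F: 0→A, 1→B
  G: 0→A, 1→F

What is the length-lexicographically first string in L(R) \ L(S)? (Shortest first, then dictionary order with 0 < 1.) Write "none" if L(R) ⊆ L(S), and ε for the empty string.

none

Converting the expression R to a DFA (subset construction, then merging equivalent states) gives the minimal DFA with states {r0, r1, r2, r3, r4, r5, r6}, start state r0, accepting states {r0, r2, r6} and transitions r0: 0→r1, 1→r2; r1: 0→r3, 1→r4; r2: 0→r5, 1→r3; r3: 0→r3, 1→r3; r4: 0→r3, 1→r6; r5: 0→r6, 1→r3; r6: 0→r3, 1→r3.
Exploring the product automaton R × S from the start pair (r0, A), following both machines on each input symbol, reaches 13 state pairs: (r0, A), (r1, F), (r2, G), (r3, A), (r4, B), (r5, A), (r3, F), (r3, G), (r3, D), (r6, G), (r6, F), (r3, B), (r3, E).
R accepts in {r0, r2, r6} and S accepts in {A, B, C, E, F, G}. The reachable pairs whose R-component is accepting are (r0, A), (r2, G), (r6, G), (r6, F); in each of them the S-component is accepting too, so the product for L(R) \ L(S) (R-component accepting, S-component rejecting) has no reachable accepting pair and the difference is empty.
So every string accepted by R is also accepted by S: L(R) \ L(S) = ∅ and there is no such string.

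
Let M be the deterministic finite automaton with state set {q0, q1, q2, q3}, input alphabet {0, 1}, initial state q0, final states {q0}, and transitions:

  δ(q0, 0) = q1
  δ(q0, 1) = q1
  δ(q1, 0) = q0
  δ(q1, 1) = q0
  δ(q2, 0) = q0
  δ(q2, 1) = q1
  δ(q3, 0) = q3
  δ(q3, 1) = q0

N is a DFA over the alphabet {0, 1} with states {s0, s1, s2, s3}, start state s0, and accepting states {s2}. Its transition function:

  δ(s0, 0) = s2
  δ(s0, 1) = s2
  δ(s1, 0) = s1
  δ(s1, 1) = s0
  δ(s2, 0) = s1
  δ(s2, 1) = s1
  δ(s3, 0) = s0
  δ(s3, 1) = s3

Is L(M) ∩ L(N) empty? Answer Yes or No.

No

The string 0010 is accepted by both M and N.
Hence L(M) ∩ L(N) ≠ ∅.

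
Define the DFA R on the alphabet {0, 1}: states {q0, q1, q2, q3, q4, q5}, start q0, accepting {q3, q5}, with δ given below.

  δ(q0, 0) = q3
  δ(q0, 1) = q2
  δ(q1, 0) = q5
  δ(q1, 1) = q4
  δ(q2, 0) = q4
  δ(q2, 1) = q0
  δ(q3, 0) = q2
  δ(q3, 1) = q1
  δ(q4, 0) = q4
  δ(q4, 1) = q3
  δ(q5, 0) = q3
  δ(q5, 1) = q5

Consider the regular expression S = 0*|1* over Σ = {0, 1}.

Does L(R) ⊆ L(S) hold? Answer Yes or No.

No

The string 010 is in L(R) but not in L(S).
So L(R) ⊄ L(S).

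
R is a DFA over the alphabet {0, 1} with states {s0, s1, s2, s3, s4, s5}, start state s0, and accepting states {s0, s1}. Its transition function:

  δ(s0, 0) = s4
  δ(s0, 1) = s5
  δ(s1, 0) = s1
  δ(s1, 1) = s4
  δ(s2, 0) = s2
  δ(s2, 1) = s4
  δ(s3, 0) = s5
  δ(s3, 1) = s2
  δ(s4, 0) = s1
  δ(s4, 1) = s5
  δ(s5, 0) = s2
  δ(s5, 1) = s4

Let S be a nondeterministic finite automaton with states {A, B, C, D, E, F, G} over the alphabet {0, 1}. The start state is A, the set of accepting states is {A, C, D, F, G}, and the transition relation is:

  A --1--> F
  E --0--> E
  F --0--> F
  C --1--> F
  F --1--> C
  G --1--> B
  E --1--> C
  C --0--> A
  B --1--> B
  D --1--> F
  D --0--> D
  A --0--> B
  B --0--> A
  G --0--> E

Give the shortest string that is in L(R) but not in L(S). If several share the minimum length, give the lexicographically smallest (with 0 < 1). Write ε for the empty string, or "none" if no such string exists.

The string 000 is accepted by R but not by S.
No shorter string lies in the difference, and 000 is the lexicographically first length-3 string in L(R) \ L(S).

000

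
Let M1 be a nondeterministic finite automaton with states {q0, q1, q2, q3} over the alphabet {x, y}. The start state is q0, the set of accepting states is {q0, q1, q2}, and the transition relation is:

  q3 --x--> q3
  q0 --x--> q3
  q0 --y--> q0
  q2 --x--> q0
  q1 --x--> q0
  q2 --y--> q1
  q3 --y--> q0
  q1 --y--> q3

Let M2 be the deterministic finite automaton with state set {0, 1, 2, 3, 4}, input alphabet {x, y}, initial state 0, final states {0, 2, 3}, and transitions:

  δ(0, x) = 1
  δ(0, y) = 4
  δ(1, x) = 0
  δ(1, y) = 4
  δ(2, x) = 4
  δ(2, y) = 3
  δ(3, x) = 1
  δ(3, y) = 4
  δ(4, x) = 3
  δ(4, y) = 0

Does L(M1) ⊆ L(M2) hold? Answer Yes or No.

No

The string y is in L(M1) but not in L(M2).
So L(M1) ⊄ L(M2).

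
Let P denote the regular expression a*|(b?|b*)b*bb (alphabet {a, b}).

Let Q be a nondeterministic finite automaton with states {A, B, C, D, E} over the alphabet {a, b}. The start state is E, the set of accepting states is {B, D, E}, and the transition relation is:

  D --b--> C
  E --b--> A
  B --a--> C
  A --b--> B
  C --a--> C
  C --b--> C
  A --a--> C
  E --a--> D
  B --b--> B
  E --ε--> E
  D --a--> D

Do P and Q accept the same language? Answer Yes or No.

Converting the expression P to a DFA (subset construction, then merging equivalent states) gives the minimal DFA with states {p0, p1, p2, p3, p4}, start state p0, accepting states {p0, p1, p4} and transitions p0: a→p1, b→p2; p1: a→p1, b→p3; p2: a→p3, b→p4; p3: a→p3, b→p3; p4: a→p3, b→p4.
Exploring the product automaton P × Q from the start pair (p0, E), following both machines on each input symbol, reaches 5 state pairs: (p0, E), (p1, D), (p2, A), (p3, C), (p4, B).
P accepts in {p0, p1, p4} and Q accepts in {B, D, E}. In every reachable pair the two components are either both accepting — (p0, E), (p1, D), (p4, B) — or both non-accepting, so no string is accepted by exactly one of the machines: L(P) \ L(Q) and L(Q) \ L(P) are both empty.
Hence every string is accepted by P iff it is accepted by Q, and the two languages coincide.

Yes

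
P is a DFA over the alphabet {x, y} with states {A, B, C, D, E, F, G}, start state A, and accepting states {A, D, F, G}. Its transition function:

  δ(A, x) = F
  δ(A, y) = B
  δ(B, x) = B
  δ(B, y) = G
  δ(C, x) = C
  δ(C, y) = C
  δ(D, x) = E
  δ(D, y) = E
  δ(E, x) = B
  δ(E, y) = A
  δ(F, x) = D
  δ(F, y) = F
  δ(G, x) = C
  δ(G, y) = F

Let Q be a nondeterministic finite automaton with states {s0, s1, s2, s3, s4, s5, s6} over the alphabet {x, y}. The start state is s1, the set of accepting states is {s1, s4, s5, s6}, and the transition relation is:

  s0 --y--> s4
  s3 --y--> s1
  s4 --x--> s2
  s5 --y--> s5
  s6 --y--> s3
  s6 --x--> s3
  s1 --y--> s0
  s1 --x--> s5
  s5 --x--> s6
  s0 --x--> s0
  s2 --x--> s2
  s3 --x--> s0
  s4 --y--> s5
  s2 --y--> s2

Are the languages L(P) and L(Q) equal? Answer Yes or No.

Exploring the product automaton P × Q from the start pair (A, s1), following both machines on each input symbol, reaches 7 state pairs: (A, s1), (F, s5), (B, s0), (D, s6), (G, s4), (E, s3), (C, s2).
P accepts in {A, D, F, G} and Q accepts in {s1, s4, s5, s6}. In every reachable pair the two components are either both accepting — (A, s1), (F, s5), (D, s6), (G, s4) — or both non-accepting, so no string is accepted by exactly one of the machines: L(P) \ L(Q) and L(Q) \ L(P) are both empty.
Hence every string is accepted by P iff it is accepted by Q, and the two languages coincide.

Yes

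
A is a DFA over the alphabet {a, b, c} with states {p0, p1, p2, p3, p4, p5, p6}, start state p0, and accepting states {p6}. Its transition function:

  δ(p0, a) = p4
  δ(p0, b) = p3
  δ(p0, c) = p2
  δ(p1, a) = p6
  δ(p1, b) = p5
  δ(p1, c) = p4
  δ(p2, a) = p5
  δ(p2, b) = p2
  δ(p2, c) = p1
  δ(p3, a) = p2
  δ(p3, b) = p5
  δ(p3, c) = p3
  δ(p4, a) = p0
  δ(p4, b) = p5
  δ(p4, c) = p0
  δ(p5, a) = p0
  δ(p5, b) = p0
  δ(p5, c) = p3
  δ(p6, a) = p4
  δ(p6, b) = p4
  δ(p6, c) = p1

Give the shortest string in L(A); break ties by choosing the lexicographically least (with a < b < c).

cca

A breadth-first search from p0 reaches an accepting state first via the path p0 → p2 → p1 → p6 on input cca.
No string of length < 3 is accepted (BFS exhausts all shorter strings without reaching an accepting state), and cca is the lexicographically least accepting string of length 3.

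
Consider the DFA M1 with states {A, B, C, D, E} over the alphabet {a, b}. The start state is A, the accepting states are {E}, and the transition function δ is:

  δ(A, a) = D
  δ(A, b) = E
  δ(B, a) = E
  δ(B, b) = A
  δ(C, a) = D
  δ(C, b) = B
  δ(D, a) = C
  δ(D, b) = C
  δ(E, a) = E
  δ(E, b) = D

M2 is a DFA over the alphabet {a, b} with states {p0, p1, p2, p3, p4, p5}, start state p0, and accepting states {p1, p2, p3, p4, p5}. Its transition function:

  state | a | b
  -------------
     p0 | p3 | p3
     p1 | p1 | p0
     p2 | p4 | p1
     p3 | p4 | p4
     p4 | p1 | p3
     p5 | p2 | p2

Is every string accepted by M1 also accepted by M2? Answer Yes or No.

Yes

Exploring the product automaton M1 × M2 from the start pair (A, p0), following both machines on each input symbol, reaches 17 state pairs: (A, p0), (D, p3), (E, p3), (C, p4), (E, p4), (D, p4), (D, p1), (B, p3), (E, p1), (C, p1), (C, p3), (C, p0), (A, p4), (D, p0), (B, p0), (B, p4), (A, p3).
M1 accepts in {E} and M2 accepts in {p1, p2, p3, p4, p5}. The reachable pairs whose M1-component is accepting are (E, p3), (E, p4), (E, p1); in each of them the M2-component is accepting too, so the product for L(M1) \ L(M2) (M1-component accepting, M2-component rejecting) has no reachable accepting pair and the difference is empty.
Hence every string in L(M1) is also in L(M2).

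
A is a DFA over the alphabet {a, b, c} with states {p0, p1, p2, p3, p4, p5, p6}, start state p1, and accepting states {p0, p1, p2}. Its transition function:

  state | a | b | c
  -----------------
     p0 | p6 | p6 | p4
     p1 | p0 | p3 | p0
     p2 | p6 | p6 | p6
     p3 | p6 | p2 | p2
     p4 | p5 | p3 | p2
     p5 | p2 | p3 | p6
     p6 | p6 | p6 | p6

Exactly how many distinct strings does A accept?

17

The useful subgraph on states {p0, p1, p2, p3, p4, p5} is acyclic, so L(A) is finite; the longest accepting path visits 6 useful states, giving maximum string length 5.
Counting accepting paths from p1 by length: 1 of length 0, 2 of length 1, 2 of length 2, 2 of length 3, 6 of length 4, 4 of length 5. Total 17.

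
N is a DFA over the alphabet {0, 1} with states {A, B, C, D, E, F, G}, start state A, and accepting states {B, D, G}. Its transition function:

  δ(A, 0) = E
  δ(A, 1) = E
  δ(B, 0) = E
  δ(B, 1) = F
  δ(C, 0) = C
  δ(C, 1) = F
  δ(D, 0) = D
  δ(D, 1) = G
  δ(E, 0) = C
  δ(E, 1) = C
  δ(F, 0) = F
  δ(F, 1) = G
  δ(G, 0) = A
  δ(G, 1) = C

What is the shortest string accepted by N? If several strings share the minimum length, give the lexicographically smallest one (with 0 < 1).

A breadth-first search from A reaches an accepting state first via the path A → E → C → F → G on input 0011.
No string of length < 4 is accepted (BFS exhausts all shorter strings without reaching an accepting state), and 0011 is the lexicographically least accepting string of length 4.

0011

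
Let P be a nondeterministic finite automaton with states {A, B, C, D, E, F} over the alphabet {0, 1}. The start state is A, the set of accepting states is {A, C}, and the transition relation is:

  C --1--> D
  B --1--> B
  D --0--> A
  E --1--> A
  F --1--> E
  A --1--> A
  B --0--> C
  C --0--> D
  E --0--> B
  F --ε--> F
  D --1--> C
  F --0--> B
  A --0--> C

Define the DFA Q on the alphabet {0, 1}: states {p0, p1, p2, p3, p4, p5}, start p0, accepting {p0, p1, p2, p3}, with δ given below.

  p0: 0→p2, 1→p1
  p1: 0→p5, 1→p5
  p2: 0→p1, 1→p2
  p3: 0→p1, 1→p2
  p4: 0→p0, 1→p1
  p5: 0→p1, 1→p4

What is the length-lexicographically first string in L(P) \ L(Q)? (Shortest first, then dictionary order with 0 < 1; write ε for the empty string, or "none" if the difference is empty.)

10

The string 10 is accepted by P but not by Q.
No shorter string lies in the difference, and 10 is the lexicographically first length-2 string in L(P) \ L(Q).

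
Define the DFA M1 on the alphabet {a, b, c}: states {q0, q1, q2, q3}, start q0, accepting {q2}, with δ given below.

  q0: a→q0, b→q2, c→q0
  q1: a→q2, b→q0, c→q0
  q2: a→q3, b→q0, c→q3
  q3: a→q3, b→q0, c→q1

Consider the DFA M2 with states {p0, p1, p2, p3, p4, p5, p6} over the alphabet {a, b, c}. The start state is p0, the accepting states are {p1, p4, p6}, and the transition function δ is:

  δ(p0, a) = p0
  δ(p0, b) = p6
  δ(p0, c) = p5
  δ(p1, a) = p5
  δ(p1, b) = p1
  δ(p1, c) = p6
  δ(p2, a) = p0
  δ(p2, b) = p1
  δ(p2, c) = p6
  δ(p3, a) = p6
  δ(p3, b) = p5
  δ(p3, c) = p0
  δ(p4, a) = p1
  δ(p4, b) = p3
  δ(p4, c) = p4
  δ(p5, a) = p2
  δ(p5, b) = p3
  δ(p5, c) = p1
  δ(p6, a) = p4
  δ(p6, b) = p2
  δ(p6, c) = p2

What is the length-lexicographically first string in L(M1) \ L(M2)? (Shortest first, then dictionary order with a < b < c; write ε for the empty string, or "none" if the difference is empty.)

The string cb is accepted by M1 but not by M2.
No shorter string lies in the difference, and cb is the lexicographically first length-2 string in L(M1) \ L(M2).

cb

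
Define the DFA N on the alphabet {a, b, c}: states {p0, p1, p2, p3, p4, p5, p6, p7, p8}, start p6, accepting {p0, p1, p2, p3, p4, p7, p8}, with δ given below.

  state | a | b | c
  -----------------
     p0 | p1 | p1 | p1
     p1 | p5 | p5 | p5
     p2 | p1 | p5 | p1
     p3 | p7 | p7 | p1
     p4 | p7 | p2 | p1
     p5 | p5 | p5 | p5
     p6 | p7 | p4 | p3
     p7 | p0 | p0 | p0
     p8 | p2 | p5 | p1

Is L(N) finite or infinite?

The useful states (reachable from p6 and able to reach an accepting state) are {p0, p1, p2, p3, p4, p6, p7}.
Restricted to these states the transition graph has no cycle, so every accepting path has bounded length and L is finite.

finite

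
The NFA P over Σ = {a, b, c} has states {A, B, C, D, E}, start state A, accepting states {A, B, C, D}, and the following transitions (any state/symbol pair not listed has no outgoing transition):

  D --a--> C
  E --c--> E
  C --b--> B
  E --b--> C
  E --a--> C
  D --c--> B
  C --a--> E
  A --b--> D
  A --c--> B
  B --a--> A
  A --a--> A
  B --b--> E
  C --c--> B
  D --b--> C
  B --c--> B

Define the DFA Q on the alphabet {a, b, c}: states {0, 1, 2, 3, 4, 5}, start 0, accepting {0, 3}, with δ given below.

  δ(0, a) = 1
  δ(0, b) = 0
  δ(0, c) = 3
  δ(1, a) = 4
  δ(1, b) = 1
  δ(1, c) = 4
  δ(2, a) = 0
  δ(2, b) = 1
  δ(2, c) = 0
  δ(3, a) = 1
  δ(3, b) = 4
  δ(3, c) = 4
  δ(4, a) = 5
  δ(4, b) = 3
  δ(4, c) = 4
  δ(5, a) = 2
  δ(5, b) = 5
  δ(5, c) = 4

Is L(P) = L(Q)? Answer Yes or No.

No

The string a is accepted by P but rejected by Q.
So L(P) ≠ L(Q).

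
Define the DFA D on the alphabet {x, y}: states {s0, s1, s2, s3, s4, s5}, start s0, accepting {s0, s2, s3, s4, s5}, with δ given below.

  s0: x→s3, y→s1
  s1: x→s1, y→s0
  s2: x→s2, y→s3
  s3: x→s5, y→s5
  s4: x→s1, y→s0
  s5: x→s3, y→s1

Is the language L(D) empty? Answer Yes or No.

The empty string ε is accepted: the run s0 ends in the accepting state s0.
Since at least one string is accepted, L(D) is not empty.

No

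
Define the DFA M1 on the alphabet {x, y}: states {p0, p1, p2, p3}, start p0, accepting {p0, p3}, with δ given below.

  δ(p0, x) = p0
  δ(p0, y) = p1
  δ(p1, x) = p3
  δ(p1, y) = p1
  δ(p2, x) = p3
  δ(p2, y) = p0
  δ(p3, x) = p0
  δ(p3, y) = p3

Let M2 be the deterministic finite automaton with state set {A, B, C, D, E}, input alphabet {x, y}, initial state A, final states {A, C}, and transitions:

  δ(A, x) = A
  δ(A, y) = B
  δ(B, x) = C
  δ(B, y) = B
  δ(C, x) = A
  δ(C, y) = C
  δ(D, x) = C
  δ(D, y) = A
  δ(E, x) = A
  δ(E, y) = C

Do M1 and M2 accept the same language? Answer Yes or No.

Exploring the product automaton M1 × M2 from the start pair (p0, A), following both machines on each input symbol, reaches 3 state pairs: (p0, A), (p1, B), (p3, C).
M1 accepts in {p0, p3} and M2 accepts in {A, C}. In every reachable pair the two components are either both accepting — (p0, A), (p3, C) — or both non-accepting, so no string is accepted by exactly one of the machines: L(M1) \ L(M2) and L(M2) \ L(M1) are both empty.
Hence every string is accepted by M1 iff it is accepted by M2, and the two languages coincide.

Yes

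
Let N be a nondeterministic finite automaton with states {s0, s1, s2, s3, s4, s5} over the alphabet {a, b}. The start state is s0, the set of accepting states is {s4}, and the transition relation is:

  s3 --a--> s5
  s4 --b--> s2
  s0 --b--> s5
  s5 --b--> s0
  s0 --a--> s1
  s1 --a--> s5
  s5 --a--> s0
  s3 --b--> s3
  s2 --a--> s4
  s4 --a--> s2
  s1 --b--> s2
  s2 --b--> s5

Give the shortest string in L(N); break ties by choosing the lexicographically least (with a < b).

A breadth-first search from s0 reaches an accepting state first via the path s0 → s1 → s2 → s4 on input aba.
No string of length < 3 is accepted (BFS exhausts all shorter strings without reaching an accepting state), and aba is the lexicographically least accepting string of length 3.

aba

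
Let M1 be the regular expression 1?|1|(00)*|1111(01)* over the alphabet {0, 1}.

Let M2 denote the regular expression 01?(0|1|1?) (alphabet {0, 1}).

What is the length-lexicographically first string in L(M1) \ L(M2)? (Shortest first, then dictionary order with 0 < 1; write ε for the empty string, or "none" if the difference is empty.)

The empty string ε is accepted by M1 but not by M2.
Since ε is the unique shortest string, it is the required witness.

ε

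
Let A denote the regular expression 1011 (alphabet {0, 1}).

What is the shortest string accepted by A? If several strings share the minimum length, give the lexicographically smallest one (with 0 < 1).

By inspection of the expression, no string of length less than 4 matches, and 1011 is the lexicographically first match of length 4.

1011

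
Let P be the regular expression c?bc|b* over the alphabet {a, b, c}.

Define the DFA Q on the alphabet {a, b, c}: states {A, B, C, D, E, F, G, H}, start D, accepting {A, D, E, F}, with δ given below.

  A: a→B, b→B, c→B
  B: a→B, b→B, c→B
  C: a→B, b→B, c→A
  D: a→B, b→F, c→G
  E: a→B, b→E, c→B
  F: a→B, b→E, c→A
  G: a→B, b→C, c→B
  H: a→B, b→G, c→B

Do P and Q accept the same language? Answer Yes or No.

Yes

Converting the expression P to a DFA (subset construction, then merging equivalent states) gives the minimal DFA with states {p0, p1, p2, p3, p4, p5, p6}, start state p0, accepting states {p0, p2, p4, p5} and transitions p0: a→p1, b→p2, c→p3; p1: a→p1, b→p1, c→p1; p2: a→p1, b→p4, c→p5; p3: a→p1, b→p6, c→p1; p4: a→p1, b→p4, c→p1; p5: a→p1, b→p1, c→p1; p6: a→p1, b→p1, c→p5.
Exploring the product automaton P × Q from the start pair (p0, D), following both machines on each input symbol, reaches 7 state pairs: (p0, D), (p1, B), (p2, F), (p3, G), (p4, E), (p5, A), (p6, C).
P accepts in {p0, p2, p4, p5} and Q accepts in {A, D, E, F}. In every reachable pair the two components are either both accepting — (p0, D), (p2, F), (p4, E), (p5, A) — or both non-accepting, so no string is accepted by exactly one of the machines: L(P) \ L(Q) and L(Q) \ L(P) are both empty.
Hence every string is accepted by P iff it is accepted by Q, and the two languages coincide.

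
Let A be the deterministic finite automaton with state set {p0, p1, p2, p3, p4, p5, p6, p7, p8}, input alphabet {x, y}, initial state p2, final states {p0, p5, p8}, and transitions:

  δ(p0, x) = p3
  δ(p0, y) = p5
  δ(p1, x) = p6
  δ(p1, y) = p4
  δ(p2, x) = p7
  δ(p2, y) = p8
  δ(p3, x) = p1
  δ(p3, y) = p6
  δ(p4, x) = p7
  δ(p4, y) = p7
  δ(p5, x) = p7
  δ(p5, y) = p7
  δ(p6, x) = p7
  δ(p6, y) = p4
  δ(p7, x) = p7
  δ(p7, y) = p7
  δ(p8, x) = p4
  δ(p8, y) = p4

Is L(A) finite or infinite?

The useful states (reachable from p2 and able to reach an accepting state) are {p2, p8}.
Restricted to these states the transition graph has no cycle, so every accepting path has bounded length and L is finite.

finite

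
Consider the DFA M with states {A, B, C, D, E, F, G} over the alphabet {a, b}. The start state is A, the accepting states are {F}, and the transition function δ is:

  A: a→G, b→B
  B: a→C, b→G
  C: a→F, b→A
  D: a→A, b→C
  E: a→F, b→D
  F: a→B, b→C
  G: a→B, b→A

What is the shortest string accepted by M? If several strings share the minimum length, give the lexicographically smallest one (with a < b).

baa

A breadth-first search from A reaches an accepting state first via the path A → B → C → F on input baa.
No string of length < 3 is accepted (BFS exhausts all shorter strings without reaching an accepting state), and baa is the lexicographically least accepting string of length 3.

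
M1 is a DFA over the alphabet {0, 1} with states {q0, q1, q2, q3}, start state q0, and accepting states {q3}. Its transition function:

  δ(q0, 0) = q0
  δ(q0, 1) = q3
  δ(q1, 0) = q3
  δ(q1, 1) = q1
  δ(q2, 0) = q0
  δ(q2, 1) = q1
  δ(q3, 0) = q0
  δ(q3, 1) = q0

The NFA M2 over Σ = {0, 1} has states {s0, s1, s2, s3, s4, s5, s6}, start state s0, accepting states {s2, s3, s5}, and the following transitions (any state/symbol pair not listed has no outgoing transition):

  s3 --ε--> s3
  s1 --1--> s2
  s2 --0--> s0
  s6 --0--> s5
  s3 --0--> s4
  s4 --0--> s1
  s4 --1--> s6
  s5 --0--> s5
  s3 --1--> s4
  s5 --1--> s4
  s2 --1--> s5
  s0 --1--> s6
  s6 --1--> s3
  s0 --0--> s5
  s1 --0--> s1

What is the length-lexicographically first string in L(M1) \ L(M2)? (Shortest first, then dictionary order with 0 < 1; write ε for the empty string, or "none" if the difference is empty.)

1

The string 1 is accepted by M1 but not by M2.
No shorter string lies in the difference, and 1 is the lexicographically first length-1 string in L(M1) \ L(M2).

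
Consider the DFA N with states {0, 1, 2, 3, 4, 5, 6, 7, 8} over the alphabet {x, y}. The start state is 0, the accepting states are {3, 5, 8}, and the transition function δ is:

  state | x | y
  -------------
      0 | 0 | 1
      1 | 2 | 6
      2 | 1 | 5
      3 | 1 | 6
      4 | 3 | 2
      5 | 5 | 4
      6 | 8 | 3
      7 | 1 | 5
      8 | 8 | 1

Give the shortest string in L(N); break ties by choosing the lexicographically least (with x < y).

yxy

A breadth-first search from 0 reaches an accepting state first via the path 0 → 1 → 2 → 5 on input yxy.
No string of length < 3 is accepted (BFS exhausts all shorter strings without reaching an accepting state), and yxy is the lexicographically least accepting string of length 3.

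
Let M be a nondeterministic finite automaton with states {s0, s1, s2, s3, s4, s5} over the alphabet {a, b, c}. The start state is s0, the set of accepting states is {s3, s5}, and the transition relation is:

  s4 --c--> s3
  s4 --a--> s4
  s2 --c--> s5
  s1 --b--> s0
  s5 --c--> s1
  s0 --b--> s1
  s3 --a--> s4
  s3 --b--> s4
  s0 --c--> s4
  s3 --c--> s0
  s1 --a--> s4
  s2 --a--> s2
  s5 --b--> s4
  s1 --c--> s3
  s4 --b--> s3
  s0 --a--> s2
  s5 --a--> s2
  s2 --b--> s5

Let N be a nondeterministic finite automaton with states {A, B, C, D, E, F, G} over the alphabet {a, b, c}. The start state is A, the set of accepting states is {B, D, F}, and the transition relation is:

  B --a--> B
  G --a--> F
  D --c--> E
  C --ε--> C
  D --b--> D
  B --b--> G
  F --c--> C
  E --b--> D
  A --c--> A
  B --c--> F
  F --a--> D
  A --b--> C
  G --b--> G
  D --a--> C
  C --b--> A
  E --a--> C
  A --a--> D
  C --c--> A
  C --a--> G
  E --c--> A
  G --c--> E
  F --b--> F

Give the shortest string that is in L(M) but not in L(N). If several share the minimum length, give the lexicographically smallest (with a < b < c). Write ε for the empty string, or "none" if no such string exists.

ac

The string ac is accepted by M but not by N.
No shorter string lies in the difference, and ac is the lexicographically first length-2 string in L(M) \ L(N).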